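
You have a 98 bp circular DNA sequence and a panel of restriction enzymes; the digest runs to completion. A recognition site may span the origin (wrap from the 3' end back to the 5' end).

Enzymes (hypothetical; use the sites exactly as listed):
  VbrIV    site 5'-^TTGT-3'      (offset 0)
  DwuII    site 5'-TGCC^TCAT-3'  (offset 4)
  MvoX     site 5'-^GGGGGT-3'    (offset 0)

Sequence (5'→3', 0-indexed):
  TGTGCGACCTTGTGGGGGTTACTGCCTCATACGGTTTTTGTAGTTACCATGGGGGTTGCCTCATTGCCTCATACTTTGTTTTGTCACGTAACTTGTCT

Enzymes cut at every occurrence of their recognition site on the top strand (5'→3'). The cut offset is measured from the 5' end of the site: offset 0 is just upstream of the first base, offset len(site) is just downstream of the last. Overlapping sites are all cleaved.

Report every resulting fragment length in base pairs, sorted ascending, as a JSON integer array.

[4,5,5,7,8,10,10,11,12,13,13]

Site scan:
  VbrIV TTGT/0: at [9, 37, 75, 80, 92, 97] ⇒ [9, 37, 75, 80, 92, 97]
  DwuII TGCCTCAT/4: at [22, 56, 64] ⇒ [26, 60, 68]
  MvoX GGGGGT/0: at [13, 50] ⇒ [13, 50]

Pooled cuts: [9, 13, 26, 37, 50, 60, 68, 75, 80, 92, 97]

Fragments:
  9→13: 4 bp
  13→26: 13 bp
  26→37: 11 bp
  37→50: 13 bp
  50→60: 10 bp
  60→68: 8 bp
  68→75: 7 bp
  75→80: 5 bp
  80→92: 12 bp
  92→97: 5 bp
  97→9 (wrap): 98-97+9 = 10 bp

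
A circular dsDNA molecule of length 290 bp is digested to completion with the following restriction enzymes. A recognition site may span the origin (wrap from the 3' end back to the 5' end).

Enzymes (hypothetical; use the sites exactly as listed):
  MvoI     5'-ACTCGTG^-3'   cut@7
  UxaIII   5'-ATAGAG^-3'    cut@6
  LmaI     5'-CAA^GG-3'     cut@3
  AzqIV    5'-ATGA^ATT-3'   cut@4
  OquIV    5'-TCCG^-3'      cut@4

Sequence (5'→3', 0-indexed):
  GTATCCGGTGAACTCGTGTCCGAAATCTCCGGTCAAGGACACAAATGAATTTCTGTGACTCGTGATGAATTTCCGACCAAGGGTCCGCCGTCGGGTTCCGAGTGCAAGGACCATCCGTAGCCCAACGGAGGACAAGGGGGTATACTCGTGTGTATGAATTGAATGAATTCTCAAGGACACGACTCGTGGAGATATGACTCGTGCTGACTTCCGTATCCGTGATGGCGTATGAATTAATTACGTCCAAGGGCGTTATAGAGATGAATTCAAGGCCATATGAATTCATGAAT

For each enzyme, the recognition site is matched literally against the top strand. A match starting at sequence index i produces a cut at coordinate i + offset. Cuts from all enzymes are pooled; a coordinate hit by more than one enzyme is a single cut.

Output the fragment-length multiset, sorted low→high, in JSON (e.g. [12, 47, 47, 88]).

Per-enzyme occurrences:
  MvoI (ACTCGTG, off=7): starts [11, 57, 143, 181, 196] → cuts [18, 64, 150, 188, 203]
  UxaIII (ATAGAG, off=6): starts [254] → cuts [260]
  LmaI (CAAGG, off=3): starts [33, 77, 104, 132, 171, 244, 267] → cuts [36, 80, 107, 135, 174, 247, 270]
  AzqIV (ATGAATT, off=4): starts [44, 64, 153, 162, 228, 260, 276] → cuts [48, 68, 157, 166, 232, 264, 280]
  OquIV (TCCG, off=4): starts [3, 18, 27, 71, 83, 96, 113, 209, 215] → cuts [7, 22, 31, 75, 87, 100, 117, 213, 219]

All cut coordinates (distinct, sorted): [7, 18, 22, 31, 36, 48, 64, 68, 75, 80, 87, 100, 107, 117, 135, 150, 157, 166, 174, 188, 203, 213, 219, 232, 247, 260, 264, 270, 280]

Fragment lengths:
  7→18: 11 bp
  18→22: 4 bp
  22→31: 9 bp
  31→36: 5 bp
  36→48: 12 bp
  48→64: 16 bp
  64→68: 4 bp
  68→75: 7 bp
  75→80: 5 bp
  80→87: 7 bp
  87→100: 13 bp
  100→107: 7 bp
  107→117: 10 bp
  117→135: 18 bp
  135→150: 15 bp
  150→157: 7 bp
  157→166: 9 bp
  166→174: 8 bp
  174→188: 14 bp
  188→203: 15 bp
  203→213: 10 bp
  213→219: 6 bp
  219→232: 13 bp
  232→247: 15 bp
  247→260: 13 bp
  260→264: 4 bp
  264→270: 6 bp
  270→280: 10 bp
  280→7 (wrap): 290-280+7 = 17 bp

[4,4,4,5,5,6,6,7,7,7,7,8,9,9,10,10,10,11,12,13,13,13,14,15,15,15,16,17,18]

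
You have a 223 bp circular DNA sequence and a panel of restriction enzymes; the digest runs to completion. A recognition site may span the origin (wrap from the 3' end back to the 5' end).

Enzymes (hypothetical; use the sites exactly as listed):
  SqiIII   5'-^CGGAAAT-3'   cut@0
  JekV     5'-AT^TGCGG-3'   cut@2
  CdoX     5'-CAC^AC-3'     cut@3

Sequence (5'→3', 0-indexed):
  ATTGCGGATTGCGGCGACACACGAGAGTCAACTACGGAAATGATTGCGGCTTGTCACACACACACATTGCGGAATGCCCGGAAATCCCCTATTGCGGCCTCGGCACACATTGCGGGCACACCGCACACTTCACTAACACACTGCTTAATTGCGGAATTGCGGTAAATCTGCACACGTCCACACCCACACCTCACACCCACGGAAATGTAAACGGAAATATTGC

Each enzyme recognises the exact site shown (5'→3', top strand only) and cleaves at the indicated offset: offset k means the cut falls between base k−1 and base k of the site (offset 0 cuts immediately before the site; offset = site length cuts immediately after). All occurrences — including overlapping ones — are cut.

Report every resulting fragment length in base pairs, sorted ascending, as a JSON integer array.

Scan for sites:
  SqiIII CGGAAAT/0: at [34, 78, 199, 211] ⇒ [34, 78, 199, 211]
  JekV ATTGCGG/2: at [0, 7, 42, 65, 90, 108, 147, 155] ⇒ [2, 9, 44, 67, 92, 110, 149, 157]
  CdoX CACAC/3: at [17, 54, 56, 58, 60, 103, 116, 123, 136, 170, 178, 184, 191] ⇒ [20, 57, 59, 61, 63, 106, 119, 126, 139, 173, 181, 187, 194]

Pooled cuts: [2, 9, 20, 34, 44, 57, 59, 61, 63, 67, 78, 92, 106, 110, 119, 126, 139, 149, 157, 173, 181, 187, 194, 199, 211]

Fragments:
  2→9: 7 bp
  9→20: 11 bp
  20→34: 14 bp
  34→44: 10 bp
  44→57: 13 bp
  57→59: 2 bp
  59→61: 2 bp
  61→63: 2 bp
  63→67: 4 bp
  67→78: 11 bp
  78→92: 14 bp
  92→106: 14 bp
  106→110: 4 bp
  110→119: 9 bp
  119→126: 7 bp
  126→139: 13 bp
  139→149: 10 bp
  149→157: 8 bp
  157→173: 16 bp
  173→181: 8 bp
  181→187: 6 bp
  187→194: 7 bp
  194→199: 5 bp
  199→211: 12 bp
  211→2 (wrap): 223-211+2 = 14 bp

[2,2,2,4,4,5,6,7,7,7,8,8,9,10,10,11,11,12,13,13,14,14,14,14,16]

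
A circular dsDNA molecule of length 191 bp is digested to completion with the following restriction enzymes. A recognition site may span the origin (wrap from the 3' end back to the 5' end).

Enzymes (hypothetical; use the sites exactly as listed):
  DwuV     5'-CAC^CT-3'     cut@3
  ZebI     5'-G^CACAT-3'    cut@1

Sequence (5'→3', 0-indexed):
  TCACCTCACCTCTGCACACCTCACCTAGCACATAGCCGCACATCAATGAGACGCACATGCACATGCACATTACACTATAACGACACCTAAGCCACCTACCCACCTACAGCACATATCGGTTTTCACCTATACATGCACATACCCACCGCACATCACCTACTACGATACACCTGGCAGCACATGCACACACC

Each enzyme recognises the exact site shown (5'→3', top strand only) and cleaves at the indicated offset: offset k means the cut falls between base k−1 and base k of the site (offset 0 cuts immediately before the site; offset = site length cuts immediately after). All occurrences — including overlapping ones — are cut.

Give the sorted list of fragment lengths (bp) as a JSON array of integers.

Per-enzyme occurrences:
  DwuV (CACCT, off=3): starts [1, 6, 16, 21, 83, 92, 100, 123, 153, 167, 187] → cuts [4, 9, 19, 24, 86, 95, 103, 126, 156, 170, 190]
  ZebI (GCACAT, off=1): starts [27, 37, 52, 58, 64, 108, 134, 147, 176] → cuts [28, 38, 53, 59, 65, 109, 135, 148, 177]

Pooled cuts: [4, 9, 19, 24, 28, 38, 53, 59, 65, 86, 95, 103, 109, 126, 135, 148, 156, 170, 177, 190]

Fragments:
  4→9: 5 bp
  9→19: 10 bp
  19→24: 5 bp
  24→28: 4 bp
  28→38: 10 bp
  38→53: 15 bp
  53→59: 6 bp
  59→65: 6 bp
  65→86: 21 bp
  86→95: 9 bp
  95→103: 8 bp
  103→109: 6 bp
  109→126: 17 bp
  126→135: 9 bp
  135→148: 13 bp
  148→156: 8 bp
  156→170: 14 bp
  170→177: 7 bp
  177→190: 13 bp
  190→4 (wrap): 191-190+4 = 5 bp

[4,5,5,5,6,6,6,7,8,8,9,9,10,10,13,13,14,15,17,21]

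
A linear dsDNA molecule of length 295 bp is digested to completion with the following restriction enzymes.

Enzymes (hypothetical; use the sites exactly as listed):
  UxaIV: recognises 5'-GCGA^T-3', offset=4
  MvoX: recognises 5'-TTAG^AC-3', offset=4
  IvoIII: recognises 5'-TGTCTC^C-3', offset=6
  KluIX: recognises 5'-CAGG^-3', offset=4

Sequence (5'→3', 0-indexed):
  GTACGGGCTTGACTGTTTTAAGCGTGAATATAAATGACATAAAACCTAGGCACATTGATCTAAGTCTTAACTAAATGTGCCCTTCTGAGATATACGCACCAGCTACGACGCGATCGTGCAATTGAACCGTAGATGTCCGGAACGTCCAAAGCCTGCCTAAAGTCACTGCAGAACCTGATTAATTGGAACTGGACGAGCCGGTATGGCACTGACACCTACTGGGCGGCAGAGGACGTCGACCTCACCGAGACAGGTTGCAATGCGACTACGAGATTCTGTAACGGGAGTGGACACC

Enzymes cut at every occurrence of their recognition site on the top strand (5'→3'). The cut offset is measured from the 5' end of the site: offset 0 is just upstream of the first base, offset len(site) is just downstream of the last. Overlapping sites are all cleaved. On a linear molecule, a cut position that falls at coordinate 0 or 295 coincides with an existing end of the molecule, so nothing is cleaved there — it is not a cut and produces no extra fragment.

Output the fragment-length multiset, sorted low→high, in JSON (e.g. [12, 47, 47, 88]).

Per-enzyme occurrences:
  UxaIV (GCGAT, off=4): starts [109] → cuts [113]
  MvoX (TTAGAC, off=4): no sites
  IvoIII (TGTCTCC, off=6): no sites
  KluIX (CAGG, off=4): starts [250] → cuts [254]

Pooled cuts: [113, 254]

Fragments:
  [0,113): 113 bp
  [113,254): 141 bp
  [254,295): 41 bp

[41,113,141]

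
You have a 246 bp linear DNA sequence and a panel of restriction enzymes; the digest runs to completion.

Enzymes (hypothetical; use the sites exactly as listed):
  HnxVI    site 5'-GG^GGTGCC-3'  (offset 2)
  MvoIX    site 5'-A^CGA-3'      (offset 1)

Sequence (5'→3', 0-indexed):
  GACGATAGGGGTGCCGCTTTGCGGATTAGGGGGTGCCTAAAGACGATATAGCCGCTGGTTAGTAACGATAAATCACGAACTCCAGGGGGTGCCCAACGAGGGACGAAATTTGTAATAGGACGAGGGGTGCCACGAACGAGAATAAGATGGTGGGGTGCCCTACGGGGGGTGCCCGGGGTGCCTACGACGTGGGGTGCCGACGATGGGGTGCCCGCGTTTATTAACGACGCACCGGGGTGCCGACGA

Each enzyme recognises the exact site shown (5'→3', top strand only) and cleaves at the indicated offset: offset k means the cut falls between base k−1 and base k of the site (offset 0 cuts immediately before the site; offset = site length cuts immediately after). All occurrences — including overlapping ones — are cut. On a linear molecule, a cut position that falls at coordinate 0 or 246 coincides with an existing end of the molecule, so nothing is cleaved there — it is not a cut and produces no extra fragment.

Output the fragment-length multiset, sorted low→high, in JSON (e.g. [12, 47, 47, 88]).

[2,3,4,5,6,7,7,7,8,8,8,8,9,9,10,11,12,12,14,17,17,18,22,22]

Per-enzyme occurrences:
  HnxVI GGGGTGCC/2: at [7, 29, 85, 123, 151, 165, 174, 190, 204, 233] ⇒ [9, 31, 87, 125, 153, 167, 176, 192, 206, 235]
  MvoIX ACGA/1: at [1, 42, 64, 74, 95, 102, 119, 131, 135, 183, 199, 223, 242] ⇒ [2, 43, 65, 75, 96, 103, 120, 132, 136, 184, 200, 224, 243]

Pooled cuts: [2, 9, 31, 43, 65, 75, 87, 96, 103, 120, 125, 132, 136, 153, 167, 176, 184, 192, 200, 206, 224, 235, 243]

Fragments:
  [0,2): 2 bp
  [2,9): 7 bp
  [9,31): 22 bp
  [31,43): 12 bp
  [43,65): 22 bp
  [65,75): 10 bp
  [75,87): 12 bp
  [87,96): 9 bp
  [96,103): 7 bp
  [103,120): 17 bp
  [120,125): 5 bp
  [125,132): 7 bp
  [132,136): 4 bp
  [136,153): 17 bp
  [153,167): 14 bp
  [167,176): 9 bp
  [176,184): 8 bp
  [184,192): 8 bp
  [192,200): 8 bp
  [200,206): 6 bp
  [206,224): 18 bp
  [224,235): 11 bp
  [235,243): 8 bp
  [243,246): 3 bp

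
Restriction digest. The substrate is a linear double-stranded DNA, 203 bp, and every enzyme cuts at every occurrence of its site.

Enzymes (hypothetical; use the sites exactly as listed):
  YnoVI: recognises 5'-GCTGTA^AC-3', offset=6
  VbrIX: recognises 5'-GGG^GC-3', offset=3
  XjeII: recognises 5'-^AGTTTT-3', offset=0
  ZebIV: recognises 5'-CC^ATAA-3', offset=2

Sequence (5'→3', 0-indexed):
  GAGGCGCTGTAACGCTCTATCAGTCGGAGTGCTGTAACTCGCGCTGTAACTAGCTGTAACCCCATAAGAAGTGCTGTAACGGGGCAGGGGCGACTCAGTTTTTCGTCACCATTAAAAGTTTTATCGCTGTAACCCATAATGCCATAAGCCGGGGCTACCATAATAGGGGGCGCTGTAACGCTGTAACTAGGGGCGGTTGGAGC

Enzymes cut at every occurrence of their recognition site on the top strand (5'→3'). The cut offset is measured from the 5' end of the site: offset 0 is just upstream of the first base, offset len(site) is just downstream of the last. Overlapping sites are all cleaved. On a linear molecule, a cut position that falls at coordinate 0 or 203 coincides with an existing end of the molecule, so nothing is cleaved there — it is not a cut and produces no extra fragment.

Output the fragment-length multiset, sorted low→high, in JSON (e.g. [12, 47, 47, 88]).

Scan for sites:
  YnoVI (GCTGTAAC, off=6): starts [5, 30, 42, 52, 72, 125, 171, 179] → cuts [11, 36, 48, 58, 78, 131, 177, 185]
  VbrIX (GGGGC, off=3): starts [80, 86, 150, 166, 189] → cuts [83, 89, 153, 169, 192]
  XjeII (AGTTTT, off=0): starts [96, 116] → cuts [96, 116]
  ZebIV (CCATAA, off=2): starts [61, 133, 141, 157] → cuts [63, 135, 143, 159]

Pooled cuts: [11, 36, 48, 58, 63, 78, 83, 89, 96, 116, 131, 135, 143, 153, 159, 169, 177, 185, 192]

Fragment lengths:
  [0,11): 11 bp
  [11,36): 25 bp
  [36,48): 12 bp
  [48,58): 10 bp
  [58,63): 5 bp
  [63,78): 15 bp
  [78,83): 5 bp
  [83,89): 6 bp
  [89,96): 7 bp
  [96,116): 20 bp
  [116,131): 15 bp
  [131,135): 4 bp
  [135,143): 8 bp
  [143,153): 10 bp
  [153,159): 6 bp
  [159,169): 10 bp
  [169,177): 8 bp
  [177,185): 8 bp
  [185,192): 7 bp
  [192,203): 11 bp

[4,5,5,6,6,7,7,8,8,8,10,10,10,11,11,12,15,15,20,25]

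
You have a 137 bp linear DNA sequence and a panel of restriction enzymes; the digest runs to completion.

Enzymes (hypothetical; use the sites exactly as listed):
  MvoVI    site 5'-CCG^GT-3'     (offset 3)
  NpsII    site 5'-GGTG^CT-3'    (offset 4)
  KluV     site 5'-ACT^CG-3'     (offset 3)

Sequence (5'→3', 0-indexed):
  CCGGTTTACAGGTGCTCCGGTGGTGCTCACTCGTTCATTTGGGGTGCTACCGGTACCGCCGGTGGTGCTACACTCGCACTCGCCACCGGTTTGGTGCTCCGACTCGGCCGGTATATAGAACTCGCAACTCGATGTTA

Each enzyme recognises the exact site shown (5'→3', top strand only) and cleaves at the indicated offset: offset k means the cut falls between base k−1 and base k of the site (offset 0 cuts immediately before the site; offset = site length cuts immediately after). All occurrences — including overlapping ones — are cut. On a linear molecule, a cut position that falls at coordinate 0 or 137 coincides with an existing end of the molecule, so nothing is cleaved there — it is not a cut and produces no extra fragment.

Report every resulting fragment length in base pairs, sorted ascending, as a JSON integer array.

[3,5,6,6,6,6,6,6,7,7,8,8,8,8,9,11,12,15]

Site scan:
  MvoVI CCGGT/3: at [0, 16, 49, 58, 85, 107] ⇒ [3, 19, 52, 61, 88, 110]
  NpsII GGTGCT/4: at [10, 21, 42, 63, 92] ⇒ [14, 25, 46, 67, 96]
  KluV ACTCG/3: at [28, 71, 77, 101, 119, 126] ⇒ [31, 74, 80, 104, 122, 129]

All cut coordinates (distinct, sorted): [3, 14, 19, 25, 31, 46, 52, 61, 67, 74, 80, 88, 96, 104, 110, 122, 129]

Fragments:
  [0,3): 3 bp
  [3,14): 11 bp
  [14,19): 5 bp
  [19,25): 6 bp
  [25,31): 6 bp
  [31,46): 15 bp
  [46,52): 6 bp
  [52,61): 9 bp
  [61,67): 6 bp
  [67,74): 7 bp
  [74,80): 6 bp
  [80,88): 8 bp
  [88,96): 8 bp
  [96,104): 8 bp
  [104,110): 6 bp
  [110,122): 12 bp
  [122,129): 7 bp
  [129,137): 8 bp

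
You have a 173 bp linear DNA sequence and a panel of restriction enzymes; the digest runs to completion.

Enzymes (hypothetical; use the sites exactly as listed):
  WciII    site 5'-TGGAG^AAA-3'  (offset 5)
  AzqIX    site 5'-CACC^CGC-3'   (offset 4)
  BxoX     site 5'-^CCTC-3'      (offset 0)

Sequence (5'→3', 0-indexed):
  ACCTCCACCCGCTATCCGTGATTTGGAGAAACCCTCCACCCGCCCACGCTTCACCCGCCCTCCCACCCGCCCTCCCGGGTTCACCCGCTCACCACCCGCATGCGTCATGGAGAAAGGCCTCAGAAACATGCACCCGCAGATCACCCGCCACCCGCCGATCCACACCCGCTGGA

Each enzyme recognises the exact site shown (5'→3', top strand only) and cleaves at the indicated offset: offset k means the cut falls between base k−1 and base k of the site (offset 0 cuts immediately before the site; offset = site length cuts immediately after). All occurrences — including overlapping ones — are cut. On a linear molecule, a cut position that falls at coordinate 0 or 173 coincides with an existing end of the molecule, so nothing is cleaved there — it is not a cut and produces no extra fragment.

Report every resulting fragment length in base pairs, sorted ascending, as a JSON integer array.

Site scan:
  WciII TGGAGAAA/5: at [23, 107] ⇒ [28, 112]
  AzqIX CACCCGC/4: at [5, 36, 51, 63, 81, 92, 130, 141, 148, 162] ⇒ [9, 40, 55, 67, 85, 96, 134, 145, 152, 166]
  BxoX CCTC/0: at [1, 32, 58, 70, 117] ⇒ [1, 32, 58, 70, 117]

Pooled cuts: [1, 9, 28, 32, 40, 55, 58, 67, 70, 85, 96, 112, 117, 134, 145, 152, 166]

Fragment lengths:
  [0,1): 1 bp
  [1,9): 8 bp
  [9,28): 19 bp
  [28,32): 4 bp
  [32,40): 8 bp
  [40,55): 15 bp
  [55,58): 3 bp
  [58,67): 9 bp
  [67,70): 3 bp
  [70,85): 15 bp
  [85,96): 11 bp
  [96,112): 16 bp
  [112,117): 5 bp
  [117,134): 17 bp
  [134,145): 11 bp
  [145,152): 7 bp
  [152,166): 14 bp
  [166,173): 7 bp

[1,3,3,4,5,7,7,8,8,9,11,11,14,15,15,16,17,19]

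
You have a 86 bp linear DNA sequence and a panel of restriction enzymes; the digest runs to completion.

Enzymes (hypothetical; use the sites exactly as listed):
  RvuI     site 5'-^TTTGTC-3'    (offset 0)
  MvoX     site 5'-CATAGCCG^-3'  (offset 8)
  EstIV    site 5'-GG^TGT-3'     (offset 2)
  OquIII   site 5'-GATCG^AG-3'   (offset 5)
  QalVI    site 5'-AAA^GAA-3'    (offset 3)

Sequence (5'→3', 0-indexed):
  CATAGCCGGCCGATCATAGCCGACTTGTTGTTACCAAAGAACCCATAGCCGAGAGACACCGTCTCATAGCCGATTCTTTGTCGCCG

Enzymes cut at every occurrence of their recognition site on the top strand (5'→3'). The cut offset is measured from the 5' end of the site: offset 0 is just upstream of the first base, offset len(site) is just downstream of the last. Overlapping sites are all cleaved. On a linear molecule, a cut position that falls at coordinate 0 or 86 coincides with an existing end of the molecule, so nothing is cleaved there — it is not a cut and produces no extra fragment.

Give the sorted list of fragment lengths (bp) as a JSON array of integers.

[4,8,10,13,14,16,21]

Scan for sites:
  RvuI TTTGTC/0: at [76] ⇒ [76]
  MvoX CATAGCCG/8: at [0, 14, 43, 64] ⇒ [8, 22, 51, 72]
  EstIV (GGTGT, off=2): no sites
  OquIII (GATCGAG, off=5): no sites
  QalVI AAAGAA/3: at [35] ⇒ [38]

Pooled cuts: [8, 22, 38, 51, 72, 76]

Fragment lengths:
  [0,8): 8 bp
  [8,22): 14 bp
  [22,38): 16 bp
  [38,51): 13 bp
  [51,72): 21 bp
  [72,76): 4 bp
  [76,86): 10 bp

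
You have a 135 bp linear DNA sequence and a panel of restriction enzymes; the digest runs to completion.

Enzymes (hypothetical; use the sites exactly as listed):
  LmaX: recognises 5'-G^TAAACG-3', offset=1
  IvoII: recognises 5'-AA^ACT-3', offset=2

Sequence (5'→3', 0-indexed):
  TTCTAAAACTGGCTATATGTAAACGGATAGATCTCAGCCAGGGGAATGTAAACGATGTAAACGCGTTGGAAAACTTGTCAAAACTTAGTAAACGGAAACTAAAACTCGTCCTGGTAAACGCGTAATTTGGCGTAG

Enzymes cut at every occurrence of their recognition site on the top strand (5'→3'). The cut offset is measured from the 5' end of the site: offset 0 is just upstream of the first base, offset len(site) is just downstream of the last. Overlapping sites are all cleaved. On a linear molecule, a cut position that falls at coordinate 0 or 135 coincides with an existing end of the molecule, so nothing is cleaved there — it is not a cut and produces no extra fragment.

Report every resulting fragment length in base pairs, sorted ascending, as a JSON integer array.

Per-enzyme occurrences:
  LmaX (GTAAACG, off=1): starts [18, 47, 56, 87, 113] → cuts [19, 48, 57, 88, 114]
  IvoII (AAACT, off=2): starts [5, 70, 80, 95, 101] → cuts [7, 72, 82, 97, 103]

All cut coordinates (distinct, sorted): [7, 19, 48, 57, 72, 82, 88, 97, 103, 114]

Fragments:
  [0,7): 7 bp
  [7,19): 12 bp
  [19,48): 29 bp
  [48,57): 9 bp
  [57,72): 15 bp
  [72,82): 10 bp
  [82,88): 6 bp
  [88,97): 9 bp
  [97,103): 6 bp
  [103,114): 11 bp
  [114,135): 21 bp

[6,6,7,9,9,10,11,12,15,21,29]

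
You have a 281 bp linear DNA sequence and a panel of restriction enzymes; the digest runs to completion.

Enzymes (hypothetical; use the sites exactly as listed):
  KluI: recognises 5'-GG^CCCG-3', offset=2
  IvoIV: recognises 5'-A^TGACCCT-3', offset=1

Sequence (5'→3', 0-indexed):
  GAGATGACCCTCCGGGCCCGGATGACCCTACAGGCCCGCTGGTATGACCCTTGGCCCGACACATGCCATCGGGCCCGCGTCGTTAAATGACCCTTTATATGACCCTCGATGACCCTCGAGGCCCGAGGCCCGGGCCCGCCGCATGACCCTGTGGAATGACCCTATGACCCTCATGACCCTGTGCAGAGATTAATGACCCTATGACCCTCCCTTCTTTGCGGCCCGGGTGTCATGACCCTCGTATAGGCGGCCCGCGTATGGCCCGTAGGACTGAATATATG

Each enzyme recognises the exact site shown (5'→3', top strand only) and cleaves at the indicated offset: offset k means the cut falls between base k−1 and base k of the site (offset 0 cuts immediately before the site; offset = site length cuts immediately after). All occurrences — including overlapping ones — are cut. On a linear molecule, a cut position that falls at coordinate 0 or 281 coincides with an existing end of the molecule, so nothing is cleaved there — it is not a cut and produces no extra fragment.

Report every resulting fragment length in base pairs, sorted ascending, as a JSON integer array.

[4,6,6,7,8,8,9,9,10,10,10,11,11,12,12,12,12,13,14,18,19,20,20,20]

Per-enzyme occurrences:
  KluI GGCCCG/2: at [14, 32, 52, 71, 119, 126, 132, 219, 248, 259] ⇒ [16, 34, 54, 73, 121, 128, 134, 221, 250, 261]
  IvoIV ATGACCCT/1: at [3, 21, 43, 86, 98, 108, 142, 155, 163, 172, 192, 200, 231] ⇒ [4, 22, 44, 87, 99, 109, 143, 156, 164, 173, 193, 201, 232]

All cut coordinates (distinct, sorted): [4, 16, 22, 34, 44, 54, 73, 87, 99, 109, 121, 128, 134, 143, 156, 164, 173, 193, 201, 221, 232, 250, 261]

Fragment lengths:
  [0,4): 4 bp
  [4,16): 12 bp
  [16,22): 6 bp
  [22,34): 12 bp
  [34,44): 10 bp
  [44,54): 10 bp
  [54,73): 19 bp
  [73,87): 14 bp
  [87,99): 12 bp
  [99,109): 10 bp
  [109,121): 12 bp
  [121,128): 7 bp
  [128,134): 6 bp
  [134,143): 9 bp
  [143,156): 13 bp
  [156,164): 8 bp
  [164,173): 9 bp
  [173,193): 20 bp
  [193,201): 8 bp
  [201,221): 20 bp
  [221,232): 11 bp
  [232,250): 18 bp
  [250,261): 11 bp
  [261,281): 20 bp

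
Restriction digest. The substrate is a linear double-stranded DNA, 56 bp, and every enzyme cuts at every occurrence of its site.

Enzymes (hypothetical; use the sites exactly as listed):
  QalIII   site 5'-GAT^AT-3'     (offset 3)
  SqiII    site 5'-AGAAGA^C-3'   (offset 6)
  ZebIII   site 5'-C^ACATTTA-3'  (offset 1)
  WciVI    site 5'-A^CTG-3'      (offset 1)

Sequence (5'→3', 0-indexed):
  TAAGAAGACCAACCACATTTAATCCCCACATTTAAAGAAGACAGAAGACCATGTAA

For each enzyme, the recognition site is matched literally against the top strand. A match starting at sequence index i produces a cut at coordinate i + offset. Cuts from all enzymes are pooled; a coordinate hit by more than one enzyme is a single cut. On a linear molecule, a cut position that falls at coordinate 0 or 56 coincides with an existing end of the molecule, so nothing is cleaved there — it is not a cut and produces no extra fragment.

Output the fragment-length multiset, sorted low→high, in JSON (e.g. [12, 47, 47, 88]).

[6,7,8,8,13,14]

Site scan:
  QalIII (GATAT, off=3): no sites
  SqiII (AGAAGAC, off=6): starts [2, 35, 42] → cuts [8, 41, 48]
  ZebIII (CACATTTA, off=1): starts [13, 26] → cuts [14, 27]
  WciVI (ACTG, off=1): no sites

Pooled cuts: [8, 14, 27, 41, 48]

Fragments:
  [0,8): 8 bp
  [8,14): 6 bp
  [14,27): 13 bp
  [27,41): 14 bp
  [41,48): 7 bp
  [48,56): 8 bp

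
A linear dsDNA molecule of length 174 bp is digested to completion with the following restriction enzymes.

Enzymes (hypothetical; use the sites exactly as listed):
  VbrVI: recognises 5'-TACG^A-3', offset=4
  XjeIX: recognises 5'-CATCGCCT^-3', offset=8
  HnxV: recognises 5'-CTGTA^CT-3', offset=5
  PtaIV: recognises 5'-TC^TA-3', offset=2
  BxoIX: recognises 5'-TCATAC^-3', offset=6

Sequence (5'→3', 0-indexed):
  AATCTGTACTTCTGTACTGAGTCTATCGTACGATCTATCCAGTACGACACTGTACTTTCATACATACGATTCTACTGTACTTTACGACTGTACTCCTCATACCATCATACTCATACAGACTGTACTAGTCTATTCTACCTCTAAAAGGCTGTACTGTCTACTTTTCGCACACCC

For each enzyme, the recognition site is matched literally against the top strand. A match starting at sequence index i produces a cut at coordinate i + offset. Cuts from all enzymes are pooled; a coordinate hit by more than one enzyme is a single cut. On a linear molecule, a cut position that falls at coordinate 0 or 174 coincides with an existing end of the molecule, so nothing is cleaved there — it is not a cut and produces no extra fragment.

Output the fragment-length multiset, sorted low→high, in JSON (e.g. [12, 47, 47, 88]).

[3,4,5,5,5,6,6,6,6,7,7,7,8,8,8,8,8,9,9,10,11,12,16]

Scan for sites:
  VbrVI (TACGA, off=4): starts [28, 42, 64, 82] → cuts [32, 46, 68, 86]
  XjeIX (CATCGCCT, off=8): no sites
  HnxV (CTGTACT, off=5): starts [3, 11, 49, 74, 87, 119, 148] → cuts [8, 16, 54, 79, 92, 124, 153]
  PtaIV (TCTA, off=2): starts [21, 33, 70, 128, 133, 139, 156] → cuts [23, 35, 72, 130, 135, 141, 158]
  BxoIX (TCATAC, off=6): starts [57, 96, 104, 110] → cuts [63, 102, 110, 116]

All cut coordinates (distinct, sorted): [8, 16, 23, 32, 35, 46, 54, 63, 68, 72, 79, 86, 92, 102, 110, 116, 124, 130, 135, 141, 153, 158]

Fragments:
  [0,8): 8 bp
  [8,16): 8 bp
  [16,23): 7 bp
  [23,32): 9 bp
  [32,35): 3 bp
  [35,46): 11 bp
  [46,54): 8 bp
  [54,63): 9 bp
  [63,68): 5 bp
  [68,72): 4 bp
  [72,79): 7 bp
  [79,86): 7 bp
  [86,92): 6 bp
  [92,102): 10 bp
  [102,110): 8 bp
  [110,116): 6 bp
  [116,124): 8 bp
  [124,130): 6 bp
  [130,135): 5 bp
  [135,141): 6 bp
  [141,153): 12 bp
  [153,158): 5 bp
  [158,174): 16 bp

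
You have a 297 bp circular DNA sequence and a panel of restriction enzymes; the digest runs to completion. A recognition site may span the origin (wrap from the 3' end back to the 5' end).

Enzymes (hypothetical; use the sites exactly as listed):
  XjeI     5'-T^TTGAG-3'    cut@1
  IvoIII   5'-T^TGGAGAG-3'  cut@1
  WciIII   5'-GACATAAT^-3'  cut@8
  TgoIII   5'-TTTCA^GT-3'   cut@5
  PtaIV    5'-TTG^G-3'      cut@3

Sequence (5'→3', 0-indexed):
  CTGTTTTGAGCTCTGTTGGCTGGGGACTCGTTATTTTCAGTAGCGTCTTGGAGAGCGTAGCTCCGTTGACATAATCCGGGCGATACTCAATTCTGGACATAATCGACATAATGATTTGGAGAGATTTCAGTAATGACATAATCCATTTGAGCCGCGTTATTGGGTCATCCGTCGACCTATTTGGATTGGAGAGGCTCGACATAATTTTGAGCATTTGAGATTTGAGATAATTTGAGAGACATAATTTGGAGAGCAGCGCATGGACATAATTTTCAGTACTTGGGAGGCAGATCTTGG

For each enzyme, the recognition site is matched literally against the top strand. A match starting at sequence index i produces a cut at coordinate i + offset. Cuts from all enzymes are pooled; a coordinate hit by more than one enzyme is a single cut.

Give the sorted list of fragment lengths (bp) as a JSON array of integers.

Per-enzyme occurrences:
  XjeI (TTTGAG, off=1): starts [4, 145, 205, 213, 220, 230] → cuts [5, 146, 206, 214, 221, 231]
  IvoIII (TTGGAGAG, off=1): starts [47, 115, 185, 245] → cuts [48, 116, 186, 246]
  WciIII (GACATAAT, off=8): starts [67, 95, 104, 134, 197, 237, 262] → cuts [75, 103, 112, 142, 205, 245, 270]
  TgoIII (TTTCAGT, off=5): starts [34, 124, 270] → cuts [39, 129, 275]
  PtaIV (TTGG, off=3): starts [15, 47, 115, 159, 180, 185, 245, 279, 293] → cuts [18, 50, 118, 162, 183, 188, 248, 282, 296]

Pooled cuts: [5, 18, 39, 48, 50, 75, 103, 112, 116, 118, 129, 142, 146, 162, 183, 186, 188, 205, 206, 214, 221, 231, 245, 246, 248, 270, 275, 282, 296]

Fragment lengths:
  5→18: 13 bp
  18→39: 21 bp
  39→48: 9 bp
  48→50: 2 bp
  50→75: 25 bp
  75→103: 28 bp
  103→112: 9 bp
  112→116: 4 bp
  116→118: 2 bp
  118→129: 11 bp
  129→142: 13 bp
  142→146: 4 bp
  146→162: 16 bp
  162→183: 21 bp
  183→186: 3 bp
  186→188: 2 bp
  188→205: 17 bp
  205→206: 1 bp
  206→214: 8 bp
  214→221: 7 bp
  221→231: 10 bp
  231→245: 14 bp
  245→246: 1 bp
  246→248: 2 bp
  248→270: 22 bp
  270→275: 5 bp
  275→282: 7 bp
  282→296: 14 bp
  296→5 (wrap): 297-296+5 = 6 bp

[1,1,2,2,2,2,3,4,4,5,6,7,7,8,9,9,10,11,13,13,14,14,16,17,21,21,22,25,28]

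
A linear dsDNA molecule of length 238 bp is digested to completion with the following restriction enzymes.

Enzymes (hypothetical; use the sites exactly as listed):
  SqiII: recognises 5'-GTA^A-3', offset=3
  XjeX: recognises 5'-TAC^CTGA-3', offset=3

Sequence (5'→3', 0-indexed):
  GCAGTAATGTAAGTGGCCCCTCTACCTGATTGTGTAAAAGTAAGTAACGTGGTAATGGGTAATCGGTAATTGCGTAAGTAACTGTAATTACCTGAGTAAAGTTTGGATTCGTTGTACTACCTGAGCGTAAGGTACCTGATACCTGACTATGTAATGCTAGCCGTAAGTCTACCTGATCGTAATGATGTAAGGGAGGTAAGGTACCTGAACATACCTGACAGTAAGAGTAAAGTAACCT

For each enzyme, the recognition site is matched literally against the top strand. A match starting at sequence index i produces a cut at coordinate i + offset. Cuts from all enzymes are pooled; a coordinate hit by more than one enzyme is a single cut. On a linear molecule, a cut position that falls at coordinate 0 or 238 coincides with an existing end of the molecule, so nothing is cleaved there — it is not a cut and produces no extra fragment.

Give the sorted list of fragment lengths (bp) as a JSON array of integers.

[4,4,4,5,5,5,6,6,6,6,6,6,7,7,7,7,7,8,8,8,9,9,9,9,10,11,11,12,14,22]

Site scan:
  SqiII (GTAA, off=3): starts [3, 8, 33, 39, 43, 51, 58, 65, 73, 77, 83, 95, 126, 150, 162, 178, 186, 195, 220, 226, 231] → cuts [6, 11, 36, 42, 46, 54, 61, 68, 76, 80, 86, 98, 129, 153, 165, 181, 189, 198, 223, 229, 234]
  XjeX (TACCTGA, off=3): starts [22, 88, 117, 132, 139, 169, 201, 211] → cuts [25, 91, 120, 135, 142, 172, 204, 214]

All cut coordinates (distinct, sorted): [6, 11, 25, 36, 42, 46, 54, 61, 68, 76, 80, 86, 91, 98, 120, 129, 135, 142, 153, 165, 172, 181, 189, 198, 204, 214, 223, 229, 234]

Fragment lengths:
  [0,6): 6 bp
  [6,11): 5 bp
  [11,25): 14 bp
  [25,36): 11 bp
  [36,42): 6 bp
  [42,46): 4 bp
  [46,54): 8 bp
  [54,61): 7 bp
  [61,68): 7 bp
  [68,76): 8 bp
  [76,80): 4 bp
  [80,86): 6 bp
  [86,91): 5 bp
  [91,98): 7 bp
  [98,120): 22 bp
  [120,129): 9 bp
  [129,135): 6 bp
  [135,142): 7 bp
  [142,153): 11 bp
  [153,165): 12 bp
  [165,172): 7 bp
  [172,181): 9 bp
  [181,189): 8 bp
  [189,198): 9 bp
  [198,204): 6 bp
  [204,214): 10 bp
  [214,223): 9 bp
  [223,229): 6 bp
  [229,234): 5 bp
  [234,238): 4 bp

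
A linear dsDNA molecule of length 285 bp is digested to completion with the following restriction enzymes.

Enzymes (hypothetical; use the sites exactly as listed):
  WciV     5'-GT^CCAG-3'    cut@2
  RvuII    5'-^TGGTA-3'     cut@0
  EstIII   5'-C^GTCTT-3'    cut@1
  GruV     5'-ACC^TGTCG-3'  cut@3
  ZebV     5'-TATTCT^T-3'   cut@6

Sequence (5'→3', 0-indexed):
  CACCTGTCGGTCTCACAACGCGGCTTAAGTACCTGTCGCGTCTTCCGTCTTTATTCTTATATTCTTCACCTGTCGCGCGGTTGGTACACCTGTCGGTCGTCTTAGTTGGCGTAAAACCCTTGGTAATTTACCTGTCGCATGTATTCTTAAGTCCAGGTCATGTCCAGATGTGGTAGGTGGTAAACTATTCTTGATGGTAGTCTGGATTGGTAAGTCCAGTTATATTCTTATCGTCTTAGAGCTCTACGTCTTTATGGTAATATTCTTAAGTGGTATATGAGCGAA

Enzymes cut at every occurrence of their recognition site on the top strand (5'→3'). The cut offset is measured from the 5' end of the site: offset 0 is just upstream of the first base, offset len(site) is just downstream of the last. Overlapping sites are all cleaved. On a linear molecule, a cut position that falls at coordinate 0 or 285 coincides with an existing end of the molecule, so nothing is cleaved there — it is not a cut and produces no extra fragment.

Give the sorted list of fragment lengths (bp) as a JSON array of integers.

Scan for sites:
  WciV GTCCAG/2: at [150, 161, 213] ⇒ [152, 163, 215]
  RvuII TGGTA/0: at [81, 120, 170, 177, 194, 207, 254, 270] ⇒ [81, 120, 170, 177, 194, 207, 254, 270]
  EstIII CGTCTT/1: at [38, 45, 97, 231, 246] ⇒ [39, 46, 98, 232, 247]
  GruV ACCTGTCG/3: at [1, 30, 67, 87, 129] ⇒ [4, 33, 70, 90, 132]
  ZebV TATTCTT/6: at [51, 59, 141, 185, 222, 260] ⇒ [57, 65, 147, 191, 228, 266]

All cut coordinates (distinct, sorted): [4, 33, 39, 46, 57, 65, 70, 81, 90, 98, 120, 132, 147, 152, 163, 170, 177, 191, 194, 207, 215, 228, 232, 247, 254, 266, 270]

Fragment lengths:
  [0,4): 4 bp
  [4,33): 29 bp
  [33,39): 6 bp
  [39,46): 7 bp
  [46,57): 11 bp
  [57,65): 8 bp
  [65,70): 5 bp
  [70,81): 11 bp
  [81,90): 9 bp
  [90,98): 8 bp
  [98,120): 22 bp
  [120,132): 12 bp
  [132,147): 15 bp
  [147,152): 5 bp
  [152,163): 11 bp
  [163,170): 7 bp
  [170,177): 7 bp
  [177,191): 14 bp
  [191,194): 3 bp
  [194,207): 13 bp
  [207,215): 8 bp
  [215,228): 13 bp
  [228,232): 4 bp
  [232,247): 15 bp
  [247,254): 7 bp
  [254,266): 12 bp
  [266,270): 4 bp
  [270,285): 15 bp

[3,4,4,4,5,5,6,7,7,7,7,8,8,8,9,11,11,11,12,12,13,13,14,15,15,15,22,29]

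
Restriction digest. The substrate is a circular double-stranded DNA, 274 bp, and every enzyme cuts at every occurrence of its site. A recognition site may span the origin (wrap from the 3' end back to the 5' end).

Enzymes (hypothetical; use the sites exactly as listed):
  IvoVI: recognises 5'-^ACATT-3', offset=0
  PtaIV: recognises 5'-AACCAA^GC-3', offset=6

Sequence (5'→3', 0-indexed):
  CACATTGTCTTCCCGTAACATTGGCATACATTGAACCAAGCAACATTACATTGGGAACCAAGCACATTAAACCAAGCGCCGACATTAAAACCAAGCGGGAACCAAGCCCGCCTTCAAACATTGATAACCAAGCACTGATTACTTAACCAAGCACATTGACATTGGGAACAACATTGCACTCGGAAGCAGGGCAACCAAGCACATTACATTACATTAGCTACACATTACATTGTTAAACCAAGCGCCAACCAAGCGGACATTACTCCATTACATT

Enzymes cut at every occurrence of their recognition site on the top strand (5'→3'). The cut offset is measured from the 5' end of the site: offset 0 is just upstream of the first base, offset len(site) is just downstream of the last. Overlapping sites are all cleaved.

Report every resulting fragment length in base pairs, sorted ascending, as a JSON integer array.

Site scan:
  IvoVI (ACATT, off=0): starts [1, 17, 27, 42, 47, 63, 81, 117, 152, 158, 170, 200, 205, 210, 221, 226, 256, 269] → cuts [1, 17, 27, 42, 47, 63, 81, 117, 152, 158, 170, 200, 205, 210, 221, 226, 256, 269]
  PtaIV (AACCAAGC, off=6): starts [33, 55, 69, 88, 99, 125, 144, 192, 235, 246] → cuts [39, 61, 75, 94, 105, 131, 150, 198, 241, 252]

All cut coordinates (distinct, sorted): [1, 17, 27, 39, 42, 47, 61, 63, 75, 81, 94, 105, 117, 131, 150, 152, 158, 170, 198, 200, 205, 210, 221, 226, 241, 252, 256, 269]

Fragment lengths:
  1→17: 16 bp
  17→27: 10 bp
  27→39: 12 bp
  39→42: 3 bp
  42→47: 5 bp
  47→61: 14 bp
  61→63: 2 bp
  63→75: 12 bp
  75→81: 6 bp
  81→94: 13 bp
  94→105: 11 bp
  105→117: 12 bp
  117→131: 14 bp
  131→150: 19 bp
  150→152: 2 bp
  152→158: 6 bp
  158→170: 12 bp
  170→198: 28 bp
  198→200: 2 bp
  200→205: 5 bp
  205→210: 5 bp
  210→221: 11 bp
  221→226: 5 bp
  226→241: 15 bp
  241→252: 11 bp
  252→256: 4 bp
  256→269: 13 bp
  269→1 (wrap): 274-269+1 = 6 bp

[2,2,2,3,4,5,5,5,5,6,6,6,10,11,11,11,12,12,12,12,13,13,14,14,15,16,19,28]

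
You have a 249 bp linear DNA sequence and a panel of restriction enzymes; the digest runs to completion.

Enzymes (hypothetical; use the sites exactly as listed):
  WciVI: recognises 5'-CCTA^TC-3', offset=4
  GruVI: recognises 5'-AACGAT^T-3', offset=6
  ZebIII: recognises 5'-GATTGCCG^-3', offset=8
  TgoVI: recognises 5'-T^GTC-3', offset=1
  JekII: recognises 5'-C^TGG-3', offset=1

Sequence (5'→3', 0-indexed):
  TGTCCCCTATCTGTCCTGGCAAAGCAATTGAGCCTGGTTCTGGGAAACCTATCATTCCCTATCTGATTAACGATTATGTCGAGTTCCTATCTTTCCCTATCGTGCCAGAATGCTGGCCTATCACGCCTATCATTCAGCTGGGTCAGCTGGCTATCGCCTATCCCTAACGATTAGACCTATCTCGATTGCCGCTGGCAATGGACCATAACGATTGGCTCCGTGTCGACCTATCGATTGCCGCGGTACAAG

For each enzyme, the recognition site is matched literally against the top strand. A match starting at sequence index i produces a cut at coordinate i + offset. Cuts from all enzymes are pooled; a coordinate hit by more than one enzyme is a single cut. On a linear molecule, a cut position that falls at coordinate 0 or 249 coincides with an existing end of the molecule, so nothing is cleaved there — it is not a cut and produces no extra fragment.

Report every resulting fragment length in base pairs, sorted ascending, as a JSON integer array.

Scan for sites:
  WciVI (CCTATC, off=4): starts [5, 47, 57, 85, 95, 116, 125, 156, 175, 226] → cuts [9, 51, 61, 89, 99, 120, 129, 160, 179, 230]
  GruVI (AACGATT, off=6): starts [68, 165, 206] → cuts [74, 171, 212]
  ZebIII (GATTGCCG, off=8): starts [183, 232] → cuts [191, 240]
  TgoVI (TGTC, off=1): starts [0, 11, 76, 220] → cuts [1, 12, 77, 221]
  JekII (CTGG, off=1): starts [15, 33, 39, 112, 137, 146, 191] → cuts [16, 34, 40, 113, 138, 147, 192]

All cut coordinates (distinct, sorted): [1, 9, 12, 16, 34, 40, 51, 61, 74, 77, 89, 99, 113, 120, 129, 138, 147, 160, 171, 179, 191, 192, 212, 221, 230, 240]

Fragments:
  [0,1): 1 bp
  [1,9): 8 bp
  [9,12): 3 bp
  [12,16): 4 bp
  [16,34): 18 bp
  [34,40): 6 bp
  [40,51): 11 bp
  [51,61): 10 bp
  [61,74): 13 bp
  [74,77): 3 bp
  [77,89): 12 bp
  [89,99): 10 bp
  [99,113): 14 bp
  [113,120): 7 bp
  [120,129): 9 bp
  [129,138): 9 bp
  [138,147): 9 bp
  [147,160): 13 bp
  [160,171): 11 bp
  [171,179): 8 bp
  [179,191): 12 bp
  [191,192): 1 bp
  [192,212): 20 bp
  [212,221): 9 bp
  [221,230): 9 bp
  [230,240): 10 bp
  [240,249): 9 bp

[1,1,3,3,4,6,7,8,8,9,9,9,9,9,9,10,10,10,11,11,12,12,13,13,14,18,20]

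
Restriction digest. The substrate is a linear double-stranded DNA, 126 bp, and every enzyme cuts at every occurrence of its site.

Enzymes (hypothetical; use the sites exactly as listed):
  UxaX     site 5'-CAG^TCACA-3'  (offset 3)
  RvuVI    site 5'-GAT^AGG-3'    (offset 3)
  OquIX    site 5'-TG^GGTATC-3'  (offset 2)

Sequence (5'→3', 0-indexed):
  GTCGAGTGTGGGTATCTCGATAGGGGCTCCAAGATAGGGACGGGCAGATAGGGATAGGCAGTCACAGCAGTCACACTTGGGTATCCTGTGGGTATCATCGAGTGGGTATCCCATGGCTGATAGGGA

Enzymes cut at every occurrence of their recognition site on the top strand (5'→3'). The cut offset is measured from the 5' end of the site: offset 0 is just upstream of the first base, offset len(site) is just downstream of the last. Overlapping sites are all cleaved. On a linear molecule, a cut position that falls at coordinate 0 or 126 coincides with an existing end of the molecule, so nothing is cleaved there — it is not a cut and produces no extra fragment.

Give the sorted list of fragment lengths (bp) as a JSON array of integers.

[5,6,6,9,9,10,11,11,14,14,14,17]

Per-enzyme occurrences:
  UxaX (CAGTCACA, off=3): starts [58, 67] → cuts [61, 70]
  RvuVI (GATAGG, off=3): starts [18, 32, 46, 52, 118] → cuts [21, 35, 49, 55, 121]
  OquIX (TGGGTATC, off=2): starts [8, 77, 88, 102] → cuts [10, 79, 90, 104]

Pooled cuts: [10, 21, 35, 49, 55, 61, 70, 79, 90, 104, 121]

Fragments:
  [0,10): 10 bp
  [10,21): 11 bp
  [21,35): 14 bp
  [35,49): 14 bp
  [49,55): 6 bp
  [55,61): 6 bp
  [61,70): 9 bp
  [70,79): 9 bp
  [79,90): 11 bp
  [90,104): 14 bp
  [104,121): 17 bp
  [121,126): 5 bp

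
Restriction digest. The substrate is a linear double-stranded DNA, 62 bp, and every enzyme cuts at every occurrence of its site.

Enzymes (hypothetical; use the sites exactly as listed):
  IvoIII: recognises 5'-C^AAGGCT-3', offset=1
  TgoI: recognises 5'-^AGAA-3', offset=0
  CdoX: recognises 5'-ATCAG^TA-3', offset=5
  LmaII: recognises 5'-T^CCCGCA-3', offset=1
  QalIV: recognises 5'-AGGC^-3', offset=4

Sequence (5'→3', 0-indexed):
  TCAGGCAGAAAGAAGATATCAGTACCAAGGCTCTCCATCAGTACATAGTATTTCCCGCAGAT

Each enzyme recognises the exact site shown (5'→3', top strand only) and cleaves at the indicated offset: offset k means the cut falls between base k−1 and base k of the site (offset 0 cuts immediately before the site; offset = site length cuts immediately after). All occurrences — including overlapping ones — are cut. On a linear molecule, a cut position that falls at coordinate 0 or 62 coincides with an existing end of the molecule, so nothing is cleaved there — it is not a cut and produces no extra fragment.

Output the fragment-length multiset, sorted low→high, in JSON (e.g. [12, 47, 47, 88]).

[4,4,5,6,9,10,12,12]

Scan for sites:
  IvoIII (CAAGGCT, off=1): starts [25] → cuts [26]
  TgoI (AGAA, off=0): starts [6, 10] → cuts [6, 10]
  CdoX (ATCAGTA, off=5): starts [17, 36] → cuts [22, 41]
  LmaII (TCCCGCA, off=1): starts [52] → cuts [53]
  QalIV (AGGC, off=4): starts [2, 27] → cuts [6, 31]

Pooled cuts: [6, 10, 22, 26, 31, 41, 53]

Fragment lengths:
  [0,6): 6 bp
  [6,10): 4 bp
  [10,22): 12 bp
  [22,26): 4 bp
  [26,31): 5 bp
  [31,41): 10 bp
  [41,53): 12 bp
  [53,62): 9 bp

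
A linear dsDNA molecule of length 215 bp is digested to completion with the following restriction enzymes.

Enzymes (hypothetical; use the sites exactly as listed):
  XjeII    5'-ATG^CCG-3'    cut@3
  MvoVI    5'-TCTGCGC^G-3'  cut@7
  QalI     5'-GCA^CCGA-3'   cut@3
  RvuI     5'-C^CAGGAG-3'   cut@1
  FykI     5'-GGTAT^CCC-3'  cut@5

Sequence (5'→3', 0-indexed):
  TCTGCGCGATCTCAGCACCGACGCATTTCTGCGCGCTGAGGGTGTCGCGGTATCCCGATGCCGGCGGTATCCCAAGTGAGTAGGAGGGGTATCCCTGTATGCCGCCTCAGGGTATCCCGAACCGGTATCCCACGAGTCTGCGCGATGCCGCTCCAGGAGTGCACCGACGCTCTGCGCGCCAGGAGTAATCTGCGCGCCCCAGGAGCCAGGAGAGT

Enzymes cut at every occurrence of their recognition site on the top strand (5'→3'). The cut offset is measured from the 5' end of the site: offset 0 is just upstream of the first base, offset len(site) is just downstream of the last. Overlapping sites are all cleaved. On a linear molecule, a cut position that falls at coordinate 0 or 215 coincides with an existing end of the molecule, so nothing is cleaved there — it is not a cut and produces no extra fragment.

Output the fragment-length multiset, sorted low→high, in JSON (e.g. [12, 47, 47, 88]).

[2,4,4,6,7,7,7,9,9,10,10,10,13,14,14,15,16,17,19,22]

Scan for sites:
  XjeII (ATGCCG, off=3): starts [57, 98, 144] → cuts [60, 101, 147]
  MvoVI (TCTGCGCG, off=7): starts [0, 27, 136, 170, 188] → cuts [7, 34, 143, 177, 195]
  QalI (GCACCGA, off=3): starts [14, 160] → cuts [17, 163]
  RvuI (CCAGGAG, off=1): starts [152, 178, 198, 205] → cuts [153, 179, 199, 206]
  FykI (GGTATCCC, off=5): starts [48, 65, 87, 110, 123] → cuts [53, 70, 92, 115, 128]

Pooled cuts: [7, 17, 34, 53, 60, 70, 92, 101, 115, 128, 143, 147, 153, 163, 177, 179, 195, 199, 206]

Fragments:
  [0,7): 7 bp
  [7,17): 10 bp
  [17,34): 17 bp
  [34,53): 19 bp
  [53,60): 7 bp
  [60,70): 10 bp
  [70,92): 22 bp
  [92,101): 9 bp
  [101,115): 14 bp
  [115,128): 13 bp
  [128,143): 15 bp
  [143,147): 4 bp
  [147,153): 6 bp
  [153,163): 10 bp
  [163,177): 14 bp
  [177,179): 2 bp
  [179,195): 16 bp
  [195,199): 4 bp
  [199,206): 7 bp
  [206,215): 9 bp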